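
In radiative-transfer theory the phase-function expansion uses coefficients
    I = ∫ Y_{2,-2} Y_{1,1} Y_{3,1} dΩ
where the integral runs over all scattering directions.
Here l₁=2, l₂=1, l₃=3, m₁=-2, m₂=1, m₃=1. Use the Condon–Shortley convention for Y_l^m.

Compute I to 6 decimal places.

m-sum 0 ✓  L=6 even ✓  1≤3≤3 ✓
Π(2lᵢ+1) = 5×3×7 = 105
triangle coeff Δ(2,1,3) = 1/105
Σ_t [0,0]: t=0:+1/4 = 1/4
(3j)²=3/35 [(2 1 3; 0 0 0)], sign=-1
Σ_t [0,0]: t=0:+1/48 = 1/48
(3j)²=1/105 [(2 1 3; -2 1 1)], sign=+1
⇒ 4πI² = 3/35
I = (-1)√(3/35/(4π)) = -0.08258890

-0.082589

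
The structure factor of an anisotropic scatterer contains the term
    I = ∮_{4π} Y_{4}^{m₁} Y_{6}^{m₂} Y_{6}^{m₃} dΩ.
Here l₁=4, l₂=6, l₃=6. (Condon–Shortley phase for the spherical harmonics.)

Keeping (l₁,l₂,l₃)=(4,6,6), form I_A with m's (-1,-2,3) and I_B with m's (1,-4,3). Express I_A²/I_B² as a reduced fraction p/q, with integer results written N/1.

Same 4,6,6: normalisation and zero-m 3j drop out of the ratio.
A: Δ: 4! 4! 8! / 17! → 1/15315300; sum: t=1:−1/103680 t=2:+1/34560 t=3:−1/120960 t=4:+1/5806080 = 13/1161216; 3j²(4 6 6; -1 -2 3) = Δ·Π!·Σ² = 65/5236  (sign -1)
B: Δ: 4! 4! 8! / 17! → 1/15315300; sum: t=0:+1/207360 t=1:−1/120960 t=2:+1/967680 = -1/414720; 3j²(4 6 6; 1 -4 3) = Δ·Π!·Σ² = 21/4862  (sign +1)
I_A²/I_B² = (65/5236)/(21/4862) = 845/294

845/294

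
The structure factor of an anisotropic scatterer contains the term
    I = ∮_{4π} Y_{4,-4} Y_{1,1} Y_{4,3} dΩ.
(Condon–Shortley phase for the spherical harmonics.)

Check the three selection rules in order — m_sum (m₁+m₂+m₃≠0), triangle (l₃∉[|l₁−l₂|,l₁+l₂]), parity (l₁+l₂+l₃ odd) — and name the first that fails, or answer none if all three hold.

m₁+m₂+m₃ = -4 + 1 + 3 = 0  ✓
triangle: |4−1|=3 ≤ l₃=4 ≤ 4+1=5  ✓
parity: l₁+l₂+l₃ = 9 is odd  ✗

parity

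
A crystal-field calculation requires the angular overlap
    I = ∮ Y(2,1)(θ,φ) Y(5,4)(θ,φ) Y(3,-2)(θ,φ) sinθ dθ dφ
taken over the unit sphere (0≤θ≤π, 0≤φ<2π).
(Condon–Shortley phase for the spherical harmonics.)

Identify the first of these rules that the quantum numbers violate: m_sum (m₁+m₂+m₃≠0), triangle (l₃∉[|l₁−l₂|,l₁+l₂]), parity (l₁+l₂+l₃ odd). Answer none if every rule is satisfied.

Σmᵢ = 3  ✗
l₃∈[|l₁−l₂|,l₁+l₂]=[3,7], have l₃=3
Σlᵢ = 10 ⇒ even

m_sum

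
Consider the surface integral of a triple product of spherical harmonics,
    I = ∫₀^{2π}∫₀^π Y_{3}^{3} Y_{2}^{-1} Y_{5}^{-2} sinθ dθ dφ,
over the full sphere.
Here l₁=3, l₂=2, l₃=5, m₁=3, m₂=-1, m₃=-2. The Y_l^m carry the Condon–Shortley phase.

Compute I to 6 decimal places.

Checks pass: Σm=0; 10 even; l₃=5∈[1,5].
(2·3+1)(2·2+1)(2·5+1) = 385
Δ: 0! 6! 4! / 11! → 1/2310
sum: t=0:+1/144 = 1/144
3j²(3 2 5; 0 0 0) = Δ·Π!·Σ² = 10/231  (sign -1)
sum: t=0:+1/4320 = 1/4320
3j²(3 2 5; 3 -1 -2) = Δ·Π!·Σ² = 1/330  (sign -1)
combine: 4πI² = 385·10/231·1/330 = 5/99
take √, sign +1: I = 0.06339609

0.063396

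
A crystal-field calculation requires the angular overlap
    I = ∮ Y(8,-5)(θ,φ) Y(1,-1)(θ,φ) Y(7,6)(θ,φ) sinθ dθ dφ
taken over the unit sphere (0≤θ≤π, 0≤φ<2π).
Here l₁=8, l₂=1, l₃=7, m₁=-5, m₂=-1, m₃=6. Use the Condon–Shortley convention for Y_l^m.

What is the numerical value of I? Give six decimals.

-0.052996

m-sum 0 ✓  L=16 even ✓  7≤7≤9 ✓
Π(2lᵢ+1) = 17×3×15 = 765
triangle coeff Δ(8,1,7) = 1/2040
Σ_t [1,1]: t=1:−1/25401600 = -1/25401600
(3j)²=8/255 [(8 1 7; 0 0 0)], sign=+1
Σ_t [0,0]: t=0:+1/12454041600 = 1/12454041600
(3j)²=1/680 [(8 1 7; -5 -1 6)], sign=-1
⇒ 4πI² = 3/85
I = (-1)√(3/85/(4π)) = -0.05299638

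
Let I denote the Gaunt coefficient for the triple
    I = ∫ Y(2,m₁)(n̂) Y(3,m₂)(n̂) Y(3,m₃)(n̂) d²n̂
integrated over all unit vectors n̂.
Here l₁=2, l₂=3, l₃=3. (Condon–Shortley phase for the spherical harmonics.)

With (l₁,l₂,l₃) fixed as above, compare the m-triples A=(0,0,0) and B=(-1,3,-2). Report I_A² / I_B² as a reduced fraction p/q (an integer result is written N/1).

Shared (l₁,l₂,l₃)=(2,3,3): N and (l;000)² cancel in I_A²/I_B².
A: Δ = 2!·2!·4!/9! = 1/3780; Racah Σ t=0..2: t=0:+1/24 t=1:−1/4 t=2:+1/24 = -1/6; ⇒ 3j(2 3 3; 0 0 0)² = 4/105, sgn +1
B: Δ = 2!·2!·4!/9! = 1/3780; Racah Σ t=2..2: t=2:+1/48 = 1/48; ⇒ 3j(2 3 3; -1 3 -2)² = 5/84, sgn -1
I_A²/I_B² = (4/105)/(5/84) = 16/25

16/25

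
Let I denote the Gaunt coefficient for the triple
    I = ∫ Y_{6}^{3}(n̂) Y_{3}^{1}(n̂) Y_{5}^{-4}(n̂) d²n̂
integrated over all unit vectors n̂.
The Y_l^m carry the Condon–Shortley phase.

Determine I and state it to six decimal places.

0.176531

m-sum 0 ✓  L=14 even ✓  3≤5≤9 ✓
Π(2lᵢ+1) = 13×7×11 = 1001
triangle coeff Δ(6,3,5) = 1/675675
Σ_t [1,3]: t=1:−1/8640 t=2:+1/2304 t=3:−1/8640 = 7/34560
(3j)²=7/429 [(6 3 5; 0 0 0)], sign=-1
Σ_t [2,3]: t=2:+1/40320 t=3:−1/241920 = 1/48384
(3j)²=24/1001 [(6 3 5; 3 1 -4)], sign=-1
⇒ 4πI² = 56/143
I = (+1)√(56/143/(4π)) = 0.17653103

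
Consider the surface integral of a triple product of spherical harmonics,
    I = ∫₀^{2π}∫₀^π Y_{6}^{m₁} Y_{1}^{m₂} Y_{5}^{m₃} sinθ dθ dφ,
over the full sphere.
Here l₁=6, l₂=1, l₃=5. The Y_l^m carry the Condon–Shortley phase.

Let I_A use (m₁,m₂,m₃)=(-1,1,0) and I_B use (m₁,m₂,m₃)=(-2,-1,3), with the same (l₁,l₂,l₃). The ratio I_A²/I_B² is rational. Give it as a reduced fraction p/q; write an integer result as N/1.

l's match ⇒ only the (l;m) 3-j factors differ between A and B.
A: triangle coeff Δ(6,1,5) = 1/858; Σ_t [2,2]: t=2:+1/28800 = 1/28800; (3j)²=7/286 [(6 1 5; -1 1 0)], sign=-1
B: triangle coeff Δ(6,1,5) = 1/858; Σ_t [0,0]: t=0:+1/161280 = 1/161280; (3j)²=1/143 [(6 1 5; -2 -1 3)], sign=+1
I_A²/I_B² = (7/286)/(1/143) = 7/2

7/2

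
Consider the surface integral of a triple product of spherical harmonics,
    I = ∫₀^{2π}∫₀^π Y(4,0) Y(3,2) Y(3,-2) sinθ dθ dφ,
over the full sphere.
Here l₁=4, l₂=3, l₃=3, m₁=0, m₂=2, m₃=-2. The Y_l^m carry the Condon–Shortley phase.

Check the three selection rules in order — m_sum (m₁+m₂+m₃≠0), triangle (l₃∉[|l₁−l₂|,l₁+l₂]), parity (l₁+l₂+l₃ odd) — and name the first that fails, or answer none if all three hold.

azimuthal sum: 0 + 2 − 2 = 0  ✓
1 ≤ 3 ≤ 7 (triangle on l)  ✓
L = 4 + 3 + 3 = 10 (even)  ✓

none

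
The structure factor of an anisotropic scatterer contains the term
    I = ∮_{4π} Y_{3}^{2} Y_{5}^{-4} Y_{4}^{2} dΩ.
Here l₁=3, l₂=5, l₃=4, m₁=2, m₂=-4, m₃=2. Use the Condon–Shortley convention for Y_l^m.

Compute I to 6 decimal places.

m-sum 0 ✓  L=12 even ✓  2≤4≤8 ✓
Π(2lᵢ+1) = 7×11×9 = 693
triangle coeff Δ(3,5,4) = 1/180180
Σ_t [1,3]: t=1:−1/576 t=2:+1/144 t=3:−1/576 = 1/288
(3j)²=20/1001 [(3 5 4; 0 0 0)], sign=+1
Σ_t [0,1]: t=0:+1/2880 t=1:−1/8640 = 1/4320
(3j)²=8/429 [(3 5 4; 2 -4 2)], sign=+1
⇒ 4πI² = 480/1859
I = (+1)√(480/1859/(4π)) = 0.14334284

0.143343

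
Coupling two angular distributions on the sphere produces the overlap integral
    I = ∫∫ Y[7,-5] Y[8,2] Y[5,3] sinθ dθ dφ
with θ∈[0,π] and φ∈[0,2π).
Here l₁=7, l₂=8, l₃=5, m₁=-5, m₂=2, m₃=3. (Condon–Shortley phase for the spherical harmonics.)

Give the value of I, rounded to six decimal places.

m-sum 0 ✓  L=20 even ✓  1≤5≤15 ✓
Π(2lᵢ+1) = 15×17×11 = 2805
triangle coeff Δ(7,8,5) = 1/814773960
Σ_t [3,7]: t=3:−1/87091200 t=4:+1/4976640 t=5:−1/2073600 t=6:+1/4976640 t=7:−1/87091200 = -1/9676800
(3j)²=360/46189 [(7 8 5; 0 0 0)], sign=+1
Σ_t [8,10]: t=8:+1/92897280 t=9:−1/261273600 t=10:+1/10450944000 = 7/995328000
(3j)²=1029/83980 [(7 8 5; -5 2 3)], sign=+1
⇒ 4πI² = 277830/1037153
I = (+1)√(277830/1037153/(4π)) = 0.14600349

0.146003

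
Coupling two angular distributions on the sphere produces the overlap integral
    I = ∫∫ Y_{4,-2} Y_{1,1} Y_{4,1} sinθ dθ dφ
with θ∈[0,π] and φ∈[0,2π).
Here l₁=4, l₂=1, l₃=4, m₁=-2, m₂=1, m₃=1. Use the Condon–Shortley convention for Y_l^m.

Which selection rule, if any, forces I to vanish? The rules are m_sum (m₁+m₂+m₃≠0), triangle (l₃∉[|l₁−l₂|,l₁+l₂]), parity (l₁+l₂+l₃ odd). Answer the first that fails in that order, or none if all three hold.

parity

azimuthal sum: -2 + 1 + 1 = 0  ✓
3 ≤ 4 ≤ 5 (triangle on l)  ✓
L = 4 + 1 + 4 = 9 (odd)  ✗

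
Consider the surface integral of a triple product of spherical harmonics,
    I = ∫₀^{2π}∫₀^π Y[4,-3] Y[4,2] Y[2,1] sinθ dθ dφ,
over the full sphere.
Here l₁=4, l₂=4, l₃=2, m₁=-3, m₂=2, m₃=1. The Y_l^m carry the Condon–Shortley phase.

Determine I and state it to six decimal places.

-0.187702

m-sum 0 ✓  L=10 even ✓  0≤2≤8 ✓
Π(2lᵢ+1) = 9×9×5 = 405
triangle coeff Δ(4,4,2) = 1/13860
Σ_t [2,4]: t=2:+1/192 t=3:−1/36 t=4:+1/192 = -5/288
(3j)²=20/693 [(4 4 2; 0 0 0)], sign=-1
Σ_t [5,6]: t=5:−1/240 t=6:+1/1440 = -1/288
(3j)²=5/132 [(4 4 2; -3 2 1)], sign=+1
⇒ 4πI² = 375/847
I = (-1)√(375/847/(4π)) = -0.18770204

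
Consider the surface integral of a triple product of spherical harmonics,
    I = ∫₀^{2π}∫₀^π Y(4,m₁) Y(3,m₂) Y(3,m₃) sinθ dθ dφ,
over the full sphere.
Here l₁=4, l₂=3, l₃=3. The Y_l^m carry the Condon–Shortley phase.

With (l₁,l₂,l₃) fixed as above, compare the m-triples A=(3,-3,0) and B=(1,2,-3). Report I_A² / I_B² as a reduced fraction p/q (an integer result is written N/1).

Shared (l₁,l₂,l₃)=(4,3,3): N and (l;000)² cancel in I_A²/I_B².
A: Δ = 4!·4!·2!/11! = 1/34650; Racah Σ t=0..0: t=0:+1/288 = 1/288; ⇒ 3j(4 3 3; 3 -3 0)² = 1/22, sgn -1
B: Δ = 4!·4!·2!/11! = 1/34650; Racah Σ t=3..3: t=3:−1/288 = -1/288; ⇒ 3j(4 3 3; 1 2 -3)² = 5/231, sgn -1
I_A²/I_B² = (1/22)/(5/231) = 21/10

21/10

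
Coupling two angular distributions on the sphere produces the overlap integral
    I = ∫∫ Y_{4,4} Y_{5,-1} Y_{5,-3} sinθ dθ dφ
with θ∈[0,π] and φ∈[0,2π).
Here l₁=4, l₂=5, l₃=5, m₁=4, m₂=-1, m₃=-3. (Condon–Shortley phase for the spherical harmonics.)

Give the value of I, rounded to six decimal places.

-0.168084

m-sum 0 ✓  L=14 even ✓  1≤5≤9 ✓
Π(2lᵢ+1) = 9×11×11 = 1089
triangle coeff Δ(4,5,5) = 1/3153150
Σ_t [0,4]: t=0:+1/69120 t=1:−1/1728 t=2:+1/576 t=3:−1/1728 t=4:+1/69120 = 7/11520
(3j)²=2/143 [(4 5 5; 0 0 0)], sign=-1
Σ_t [0,0]: t=0:+1/27648 = 1/27648
(3j)²=10/429 [(4 5 5; 4 -1 -3)], sign=+1
⇒ 4πI² = 60/169
I = (-1)√(60/169/(4π)) = -0.16808437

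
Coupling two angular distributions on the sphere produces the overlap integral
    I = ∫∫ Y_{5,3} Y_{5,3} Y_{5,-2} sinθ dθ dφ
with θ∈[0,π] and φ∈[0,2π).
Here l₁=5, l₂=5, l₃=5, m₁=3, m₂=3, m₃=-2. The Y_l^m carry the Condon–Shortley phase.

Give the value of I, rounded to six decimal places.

0.000000

Σmᵢ = 4 ≠ 0, so the φ-integral vanishes; I = 0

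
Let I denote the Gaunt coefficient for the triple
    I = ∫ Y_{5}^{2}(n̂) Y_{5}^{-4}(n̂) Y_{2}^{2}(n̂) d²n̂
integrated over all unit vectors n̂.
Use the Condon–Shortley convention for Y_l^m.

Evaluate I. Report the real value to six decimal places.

Rules hold: Σm=0, L=12 even, 0≤2≤10.
N = 11·11·5 = 605
Δ = 8!·2!·2!/13! = 1/38610
Racah Σ t=3..5: t=3:−1/2880 t=4:+1/576 t=5:−1/2880 = 1/960
⇒ 3j(5 5 2; 0 0 0)² = 10/429, sgn +1
Racah Σ t=1..1: t=1:−1/20160 = -1/20160
⇒ 3j(5 5 2; 2 -4 2)² = 12/715, sgn -1
4πI² = N·(3j₀)²·(3jₘ)² = 40/169
I = -1·√(0.236686/4π) = -0.13724032

-0.137240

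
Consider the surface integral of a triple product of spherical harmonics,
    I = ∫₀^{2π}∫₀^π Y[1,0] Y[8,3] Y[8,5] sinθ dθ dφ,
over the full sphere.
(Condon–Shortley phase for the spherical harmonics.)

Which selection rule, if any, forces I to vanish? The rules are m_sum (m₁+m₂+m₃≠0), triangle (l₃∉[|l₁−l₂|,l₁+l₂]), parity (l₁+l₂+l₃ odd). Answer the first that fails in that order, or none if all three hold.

m_sum

m₁+m₂+m₃ = 0 + 3 + 5 = 8  ✗
triangle: |1−8|=7 ≤ l₃=8 ≤ 1+8=9
parity: l₁+l₂+l₃ = 17 is odd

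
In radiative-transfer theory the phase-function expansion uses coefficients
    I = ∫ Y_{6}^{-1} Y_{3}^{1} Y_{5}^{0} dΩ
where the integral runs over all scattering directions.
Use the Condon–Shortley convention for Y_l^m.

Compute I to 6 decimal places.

Checks pass: Σm=0; 14 even; l₃=5∈[3,9].
(2·6+1)(2·3+1)(2·5+1) = 1001
Δ: 4! 8! 2! / 15! → 1/675675
sum: t=1:−1/8640 t=2:+1/2304 t=3:−1/8640 = 7/34560
3j²(6 3 5; 0 0 0) = Δ·Π!·Σ² = 7/429  (sign -1)
sum: t=2:+1/5760 t=3:−1/3456 t=4:+1/34560 = -1/11520
3j²(6 3 5; -1 1 0) = Δ·Π!·Σ² = 2/429  (sign +1)
combine: 4πI² = 1001·7/429·2/429 = 98/1287
take √, sign -1: I = -0.07784287

-0.077843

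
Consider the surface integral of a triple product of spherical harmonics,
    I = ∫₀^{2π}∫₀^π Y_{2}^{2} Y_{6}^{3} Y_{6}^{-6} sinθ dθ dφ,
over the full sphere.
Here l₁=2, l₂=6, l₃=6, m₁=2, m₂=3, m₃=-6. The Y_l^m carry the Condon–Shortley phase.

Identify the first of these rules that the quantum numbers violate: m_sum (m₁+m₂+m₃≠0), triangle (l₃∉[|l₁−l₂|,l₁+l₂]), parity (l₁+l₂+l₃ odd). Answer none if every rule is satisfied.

Σmᵢ = -1  ✗
l₃∈[|l₁−l₂|,l₁+l₂]=[4,8], have l₃=6
Σlᵢ = 14 ⇒ even

m_sum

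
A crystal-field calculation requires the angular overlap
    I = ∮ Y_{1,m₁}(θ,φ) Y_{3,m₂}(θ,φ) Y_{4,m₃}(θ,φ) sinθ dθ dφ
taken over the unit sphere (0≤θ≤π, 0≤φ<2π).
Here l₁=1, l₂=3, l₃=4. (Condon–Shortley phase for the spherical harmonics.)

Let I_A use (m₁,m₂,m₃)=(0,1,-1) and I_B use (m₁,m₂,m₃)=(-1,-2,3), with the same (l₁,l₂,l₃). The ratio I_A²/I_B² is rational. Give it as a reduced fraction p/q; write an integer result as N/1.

5/7

l's match ⇒ only the (l;m) 3-j factors differ between A and B.
A: triangle coeff Δ(1,3,4) = 1/252; Σ_t [0,0]: t=0:+1/48 = 1/48; (3j)²=5/84 [(1 3 4; 0 1 -1)], sign=-1
B: triangle coeff Δ(1,3,4) = 1/252; Σ_t [0,0]: t=0:+1/240 = 1/240; (3j)²=1/12 [(1 3 4; -1 -2 3)], sign=-1
I_A²/I_B² = (5/84)/(1/12) = 5/7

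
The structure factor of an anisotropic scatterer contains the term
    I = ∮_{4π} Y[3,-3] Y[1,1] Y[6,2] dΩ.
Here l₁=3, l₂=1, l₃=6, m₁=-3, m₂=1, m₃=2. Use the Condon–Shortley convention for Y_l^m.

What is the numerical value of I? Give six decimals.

0.000000

l₃=6 ∉ [2,4] — triangle fails ⇒ I = 0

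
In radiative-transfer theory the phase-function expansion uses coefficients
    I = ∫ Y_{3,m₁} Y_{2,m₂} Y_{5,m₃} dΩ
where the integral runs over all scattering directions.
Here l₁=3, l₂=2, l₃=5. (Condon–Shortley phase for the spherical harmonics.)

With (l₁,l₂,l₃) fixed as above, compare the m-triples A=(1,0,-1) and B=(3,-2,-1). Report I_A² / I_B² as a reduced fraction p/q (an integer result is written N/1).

90/1

Shared (l₁,l₂,l₃)=(3,2,5): N and (l;000)² cancel in I_A²/I_B².
A: Δ = 0!·6!·4!/11! = 1/2310; Racah Σ t=0..0: t=0:+1/192 = 1/192; ⇒ 3j(3 2 5; 1 0 -1)² = 3/77, sgn +1
B: Δ = 0!·6!·4!/11! = 1/2310; Racah Σ t=0..0: t=0:+1/17280 = 1/17280; ⇒ 3j(3 2 5; 3 -2 -1)² = 1/2310, sgn +1
I_A²/I_B² = (3/77)/(1/2310) = 90/1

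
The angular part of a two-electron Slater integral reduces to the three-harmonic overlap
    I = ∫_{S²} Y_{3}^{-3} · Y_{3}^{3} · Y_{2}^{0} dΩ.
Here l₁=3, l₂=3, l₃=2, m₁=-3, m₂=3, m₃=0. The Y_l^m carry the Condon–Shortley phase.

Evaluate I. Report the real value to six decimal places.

m-sum 0 ✓  L=8 even ✓  0≤2≤6 ✓
Π(2lᵢ+1) = 7×7×5 = 245
triangle coeff Δ(3,3,2) = 1/3780
Σ_t [1,3]: t=1:−1/24 t=2:+1/4 t=3:−1/24 = 1/6
(3j)²=4/105 [(3 3 2; 0 0 0)], sign=+1
Σ_t [4,4]: t=4:+1/96 = 1/96
(3j)²=5/84 [(3 3 2; -3 3 0)], sign=+1
⇒ 4πI² = 5/9
I = (+1)√(5/9/(4π)) = 0.21026104

0.210261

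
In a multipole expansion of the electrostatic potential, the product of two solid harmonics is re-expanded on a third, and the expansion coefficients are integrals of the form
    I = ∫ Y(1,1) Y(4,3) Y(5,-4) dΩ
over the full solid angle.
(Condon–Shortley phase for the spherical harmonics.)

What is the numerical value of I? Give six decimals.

0.294638

m-sum 0 ✓  L=10 even ✓  3≤5≤5 ✓
Π(2lᵢ+1) = 3×9×11 = 297
triangle coeff Δ(1,4,5) = 1/495
Σ_t [0,0]: t=0:+1/576 = 1/576
(3j)²=5/99 [(1 4 5; 0 0 0)], sign=-1
Σ_t [0,0]: t=0:+1/10080 = 1/10080
(3j)²=4/55 [(1 4 5; 1 3 -4)], sign=-1
⇒ 4πI² = 12/11
I = (+1)√(12/11/(4π)) = 0.29463840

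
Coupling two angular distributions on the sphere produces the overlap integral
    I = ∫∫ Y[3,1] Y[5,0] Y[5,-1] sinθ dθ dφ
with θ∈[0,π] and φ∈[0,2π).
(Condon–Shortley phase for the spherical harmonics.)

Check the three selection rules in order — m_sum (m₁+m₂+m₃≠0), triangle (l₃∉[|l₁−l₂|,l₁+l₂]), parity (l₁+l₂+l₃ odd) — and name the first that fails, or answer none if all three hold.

m₁+m₂+m₃ = 1 + 0 − 1 = 0  ✓
triangle: |3−5|=2 ≤ l₃=5 ≤ 3+5=8  ✓
parity: l₁+l₂+l₃ = 13 is odd  ✗

parity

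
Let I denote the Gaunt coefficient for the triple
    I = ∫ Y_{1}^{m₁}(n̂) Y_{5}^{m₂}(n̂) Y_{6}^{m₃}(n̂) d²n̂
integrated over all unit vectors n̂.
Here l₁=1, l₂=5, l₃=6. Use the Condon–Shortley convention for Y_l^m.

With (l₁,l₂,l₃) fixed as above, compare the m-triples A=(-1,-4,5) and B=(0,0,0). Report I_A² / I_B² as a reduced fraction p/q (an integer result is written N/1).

55/36

l's match ⇒ only the (l;m) 3-j factors differ between A and B.
A: triangle coeff Δ(1,5,6) = 1/858; Σ_t [0,0]: t=0:+1/725760 = 1/725760; (3j)²=5/78 [(1 5 6; -1 -4 5)], sign=-1
B: triangle coeff Δ(1,5,6) = 1/858; Σ_t [0,0]: t=0:+1/14400 = 1/14400; (3j)²=6/143 [(1 5 6; 0 0 0)], sign=+1
I_A²/I_B² = (5/78)/(6/143) = 55/36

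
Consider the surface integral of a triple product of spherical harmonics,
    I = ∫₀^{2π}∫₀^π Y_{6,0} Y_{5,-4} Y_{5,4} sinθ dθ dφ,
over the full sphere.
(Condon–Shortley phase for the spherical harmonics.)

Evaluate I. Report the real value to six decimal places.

0.147273

Rules hold: Σm=0, L=16 even, 1≤5≤11.
N = 13·11·11 = 1573
Δ = 6!·6!·4!/17! = 1/28588560
Racah Σ t=1..5: t=1:−1/345600 t=2:+1/13824 t=3:−1/5184 t=4:+1/13824 t=5:−1/345600 = -7/129600
⇒ 3j(6 5 5; 0 0 0)² = 80/7293, sgn +1
Racah Σ t=0..1: t=0:+1/3110400 t=1:−1/345600 = -1/388800
⇒ 3j(6 5 5; 0 -4 4)² = 192/12155, sgn +1
4πI² = N·(3j₀)²·(3jₘ)² = 1024/3757
I = +1·√(0.272558/4π) = 0.14727345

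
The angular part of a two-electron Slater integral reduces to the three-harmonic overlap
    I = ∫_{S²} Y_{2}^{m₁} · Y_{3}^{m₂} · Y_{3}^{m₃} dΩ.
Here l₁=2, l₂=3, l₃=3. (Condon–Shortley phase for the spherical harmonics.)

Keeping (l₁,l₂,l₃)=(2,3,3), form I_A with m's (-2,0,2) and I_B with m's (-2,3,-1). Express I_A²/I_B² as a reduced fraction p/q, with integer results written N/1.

Same 2,3,3: normalisation and zero-m 3j drop out of the ratio.
A: Δ: 2! 2! 4! / 9! → 1/3780; sum: t=2:+1/24 = 1/24; 3j²(2 3 3; -2 0 2) = Δ·Π!·Σ² = 1/21  (sign -1)
B: Δ: 2! 2! 4! / 9! → 1/3780; sum: t=2:+1/96 = 1/96; 3j²(2 3 3; -2 3 -1) = Δ·Π!·Σ² = 1/42  (sign +1)
I_A²/I_B² = (1/21)/(1/42) = 2/1

2/1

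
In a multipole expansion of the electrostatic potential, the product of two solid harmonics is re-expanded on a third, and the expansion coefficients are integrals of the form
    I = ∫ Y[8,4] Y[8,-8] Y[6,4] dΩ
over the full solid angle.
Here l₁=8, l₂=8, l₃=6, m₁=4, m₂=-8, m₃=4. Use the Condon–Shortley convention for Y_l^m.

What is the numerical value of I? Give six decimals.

-0.122480

m-sum 0 ✓  L=22 even ✓  0≤6≤16 ✓
Π(2lᵢ+1) = 17×17×13 = 3757
triangle coeff Δ(8,8,6) = 1/13742520792
Σ_t [2,8]: t=2:+1/41803776000 t=3:−1/435456000 t=4:+1/39813120 t=5:−1/18662400 t=6:+1/39813120 t=7:−1/435456000 t=8:+1/41803776000 = -11/1393459200
(3j)²=600/96577 [(8 8 6; 0 0 0)], sign=-1
Σ_t [0,0]: t=0:+1/125411328000 = 1/125411328000
(3j)²=60/7429 [(8 8 6; 4 -8 4)], sign=+1
⇒ 4πI² = 36000/190969
I = (-1)√(36000/190969/(4π)) = -0.12247992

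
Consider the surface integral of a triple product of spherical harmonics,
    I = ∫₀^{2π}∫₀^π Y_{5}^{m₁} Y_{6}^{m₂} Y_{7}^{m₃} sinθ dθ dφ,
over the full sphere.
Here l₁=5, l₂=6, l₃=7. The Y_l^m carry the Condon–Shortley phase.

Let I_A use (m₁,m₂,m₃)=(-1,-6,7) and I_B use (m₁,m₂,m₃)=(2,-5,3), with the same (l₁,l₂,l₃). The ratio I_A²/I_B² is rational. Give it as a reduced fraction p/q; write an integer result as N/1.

429/625

l's match ⇒ only the (l;m) 3-j factors differ between A and B.
A: triangle coeff Δ(5,6,7) = 1/174594420; Σ_t [0,0]: t=0:+1/696729600 = 1/696729600; (3j)²=11/1292 [(5 6 7; -1 -6 7)], sign=+1
B: triangle coeff Δ(5,6,7) = 1/174594420; Σ_t [0,1]: t=0:+1/4354560 t=1:−1/11612160 = 1/6967296; (3j)²=625/50388 [(5 6 7; 2 -5 3)], sign=+1
I_A²/I_B² = (11/1292)/(625/50388) = 429/625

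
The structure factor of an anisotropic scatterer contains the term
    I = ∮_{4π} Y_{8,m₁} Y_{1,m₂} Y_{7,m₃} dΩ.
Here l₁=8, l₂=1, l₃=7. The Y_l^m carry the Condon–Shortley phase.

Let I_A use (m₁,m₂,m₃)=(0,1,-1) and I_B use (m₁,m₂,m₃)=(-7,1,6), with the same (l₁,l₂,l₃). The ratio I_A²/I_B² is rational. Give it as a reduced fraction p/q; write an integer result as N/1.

Shared (l₁,l₂,l₃)=(8,1,7): N and (l;000)² cancel in I_A²/I_B².
A: Δ = 2!·14!·0!/17! = 1/2040; Racah Σ t=2..2: t=2:+1/58060800 = 1/58060800; ⇒ 3j(8 1 7; 0 1 -1)² = 7/510, sgn +1
B: Δ = 2!·14!·0!/17! = 1/2040; Racah Σ t=2..2: t=2:+1/12454041600 = 1/12454041600; ⇒ 3j(8 1 7; -7 1 6)² = 7/136, sgn -1
I_A²/I_B² = (7/510)/(7/136) = 4/15

4/15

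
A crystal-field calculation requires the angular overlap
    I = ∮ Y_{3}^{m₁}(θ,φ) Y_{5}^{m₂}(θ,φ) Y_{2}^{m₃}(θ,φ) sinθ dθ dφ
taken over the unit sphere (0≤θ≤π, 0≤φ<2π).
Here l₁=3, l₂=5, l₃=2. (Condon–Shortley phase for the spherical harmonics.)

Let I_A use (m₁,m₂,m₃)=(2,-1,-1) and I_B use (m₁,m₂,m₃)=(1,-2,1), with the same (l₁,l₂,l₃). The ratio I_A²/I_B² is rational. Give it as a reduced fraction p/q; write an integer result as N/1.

l's match ⇒ only the (l;m) 3-j factors differ between A and B.
A: triangle coeff Δ(3,5,2) = 1/2310; Σ_t [1,1]: t=1:−1/720 = -1/720; (3j)²=4/385 [(3 5 2; 2 -1 -1)], sign=+1
B: triangle coeff Δ(3,5,2) = 1/2310; Σ_t [2,2]: t=2:+1/288 = 1/288; (3j)²=1/22 [(3 5 2; 1 -2 1)], sign=-1
I_A²/I_B² = (4/385)/(1/22) = 8/35

8/35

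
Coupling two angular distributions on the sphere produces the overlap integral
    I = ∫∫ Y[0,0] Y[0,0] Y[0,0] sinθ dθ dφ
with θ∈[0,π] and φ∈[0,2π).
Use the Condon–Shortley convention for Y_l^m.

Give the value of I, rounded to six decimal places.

0.282095

Checks pass: Σm=0; 0 even; l₃=0∈[0,0].
(2·0+1)(2·0+1)(2·0+1) = 1
Δ: 0! 0! 0! / 1! → 1/1
sum: t=0:+1/1 = 1/1
3j²(0 0 0; 0 0 0) = Δ·Π!·Σ² = 1/1  (sign +1)
(m-triple is (0,0,0) — same symbol as above.)
combine: 4πI² = 1·1·1 = 1/1
take √, sign +1: I = 0.28209479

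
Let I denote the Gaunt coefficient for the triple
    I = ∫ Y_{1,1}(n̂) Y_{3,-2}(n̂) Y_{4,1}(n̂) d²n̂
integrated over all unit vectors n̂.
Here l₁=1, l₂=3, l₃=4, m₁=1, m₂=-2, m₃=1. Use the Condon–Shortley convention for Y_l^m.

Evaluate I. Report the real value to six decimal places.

Rules hold: Σm=0, L=8 even, 2≤4≤4.
N = 3·7·9 = 189
Δ = 0!·2!·6!/9! = 1/252
Racah Σ t=0..0: t=0:+1/36 = 1/36
⇒ 3j(1 3 4; 0 0 0)² = 4/63, sgn +1
Racah Σ t=0..0: t=0:+1/240 = 1/240
⇒ 3j(1 3 4; 1 -2 1)² = 1/84, sgn -1
4πI² = N·(3j₀)²·(3jₘ)² = 1/7
I = -1·√(0.142857/4π) = -0.10662181

-0.106622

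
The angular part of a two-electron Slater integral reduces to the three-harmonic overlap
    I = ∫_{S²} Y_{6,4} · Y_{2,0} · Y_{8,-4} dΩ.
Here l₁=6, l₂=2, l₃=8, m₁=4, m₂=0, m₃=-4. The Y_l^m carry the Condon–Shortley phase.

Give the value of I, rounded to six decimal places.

0.168874

Checks pass: Σm=0; 16 even; l₃=8∈[4,8].
(2·6+1)(2·2+1)(2·8+1) = 1105
Δ: 0! 12! 4! / 17! → 1/30940
sum: t=0:+1/2073600 = 1/2073600
3j²(6 2 8; 0 0 0) = Δ·Π!·Σ² = 28/1105  (sign +1)
sum: t=0:+1/29030400 = 1/29030400
3j²(6 2 8; 4 0 -4) = Δ·Π!·Σ² = 99/7735  (sign +1)
combine: 4πI² = 1105·28/1105·99/7735 = 396/1105
take √, sign +1: I = 0.16887351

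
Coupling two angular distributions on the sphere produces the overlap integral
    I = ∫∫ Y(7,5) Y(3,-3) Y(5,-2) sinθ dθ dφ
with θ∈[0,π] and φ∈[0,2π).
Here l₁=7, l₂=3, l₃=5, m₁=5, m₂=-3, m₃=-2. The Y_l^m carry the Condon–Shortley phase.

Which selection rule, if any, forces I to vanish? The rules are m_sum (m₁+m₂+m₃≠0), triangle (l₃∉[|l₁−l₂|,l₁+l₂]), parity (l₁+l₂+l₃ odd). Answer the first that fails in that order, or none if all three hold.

m₁+m₂+m₃ = 5 − 3 − 2 = 0  ✓
triangle: |7−3|=4 ≤ l₃=5 ≤ 7+3=10  ✓
parity: l₁+l₂+l₃ = 15 is odd  ✗

parity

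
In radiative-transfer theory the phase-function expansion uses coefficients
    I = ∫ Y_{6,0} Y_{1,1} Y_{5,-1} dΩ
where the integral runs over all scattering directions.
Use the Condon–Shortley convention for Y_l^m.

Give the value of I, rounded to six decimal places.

m-sum 0 ✓  L=12 even ✓  5≤5≤7 ✓
Π(2lᵢ+1) = 13×3×11 = 429
triangle coeff Δ(6,1,5) = 1/858
Σ_t [1,1]: t=1:−1/14400 = -1/14400
(3j)²=6/143 [(6 1 5; 0 0 0)], sign=+1
Σ_t [2,2]: t=2:+1/34560 = 1/34560
(3j)²=5/286 [(6 1 5; 0 1 -1)], sign=+1
⇒ 4πI² = 45/143
I = (+1)√(45/143/(4π)) = 0.15824621

0.158246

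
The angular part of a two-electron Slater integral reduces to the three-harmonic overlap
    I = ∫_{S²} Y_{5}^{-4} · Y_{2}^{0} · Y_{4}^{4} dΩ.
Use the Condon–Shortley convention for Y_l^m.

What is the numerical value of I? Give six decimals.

L=11 odd ⇒ parity kills the (l;000) factor ⇒ I = 0

0.000000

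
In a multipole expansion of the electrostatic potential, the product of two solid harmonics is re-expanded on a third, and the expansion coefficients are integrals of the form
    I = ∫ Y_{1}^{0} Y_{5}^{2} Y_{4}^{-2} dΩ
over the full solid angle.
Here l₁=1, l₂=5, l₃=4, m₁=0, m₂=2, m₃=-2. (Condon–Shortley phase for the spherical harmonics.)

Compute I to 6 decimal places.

0.225034

Checks pass: Σm=0; 10 even; l₃=4∈[4,6].
(2·1+1)(2·5+1)(2·4+1) = 297
Δ: 2! 0! 8! / 11! → 1/495
sum: t=1:−1/576 = -1/576
3j²(1 5 4; 0 0 0) = Δ·Π!·Σ² = 5/99  (sign -1)
sum: t=1:−1/1440 = -1/1440
3j²(1 5 4; 0 2 -2) = Δ·Π!·Σ² = 7/165  (sign -1)
combine: 4πI² = 297·5/99·7/165 = 7/11
take √, sign +1: I = 0.22503380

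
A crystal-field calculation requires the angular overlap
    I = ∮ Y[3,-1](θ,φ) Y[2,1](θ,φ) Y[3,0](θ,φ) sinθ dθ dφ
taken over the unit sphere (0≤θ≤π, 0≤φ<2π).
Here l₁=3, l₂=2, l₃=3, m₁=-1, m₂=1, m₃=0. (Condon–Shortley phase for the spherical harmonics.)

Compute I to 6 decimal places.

Rules hold: Σm=0, L=8 even, 1≤3≤5.
N = 7·5·7 = 245
Δ = 2!·4!·2!/9! = 1/3780
Racah Σ t=0..2: t=0:+1/24 t=1:−1/4 t=2:+1/24 = -1/6
⇒ 3j(3 2 3; 0 0 0)² = 4/105, sgn +1
Racah Σ t=1..2: t=1:−1/12 t=2:+1/8 = 1/24
⇒ 3j(3 2 3; -1 1 0)² = 1/210, sgn -1
4πI² = N·(3j₀)²·(3jₘ)² = 2/45
I = -1·√(0.0444444/4π) = -0.05947080

-0.059471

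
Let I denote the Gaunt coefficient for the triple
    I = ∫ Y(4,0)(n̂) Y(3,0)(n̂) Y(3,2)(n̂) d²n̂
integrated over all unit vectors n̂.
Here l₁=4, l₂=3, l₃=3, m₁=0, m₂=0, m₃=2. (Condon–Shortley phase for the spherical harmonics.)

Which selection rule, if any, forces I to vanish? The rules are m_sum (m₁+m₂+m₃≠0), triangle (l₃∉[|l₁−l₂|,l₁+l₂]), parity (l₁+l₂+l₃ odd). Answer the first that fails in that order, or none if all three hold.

m₁+m₂+m₃ = 0 + 0 + 2 = 2  ✗
triangle: |4−3|=1 ≤ l₃=3 ≤ 4+3=7
parity: l₁+l₂+l₃ = 10 is even

m_sum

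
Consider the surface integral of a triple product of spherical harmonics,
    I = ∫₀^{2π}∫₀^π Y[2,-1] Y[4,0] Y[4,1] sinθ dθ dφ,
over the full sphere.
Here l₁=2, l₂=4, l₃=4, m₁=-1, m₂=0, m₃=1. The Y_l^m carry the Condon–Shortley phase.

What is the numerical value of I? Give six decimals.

Checks pass: Σm=0; 10 even; l₃=4∈[2,6].
(2·2+1)(2·4+1)(2·4+1) = 405
Δ: 2! 2! 6! / 11! → 1/13860
sum: t=0:+1/192 t=1:−1/36 t=2:+1/192 = -5/288
3j²(2 4 4; 0 0 0) = Δ·Π!·Σ² = 20/693  (sign -1)
sum: t=1:−1/72 t=2:+1/96 = -1/288
3j²(2 4 4; -1 0 1) = Δ·Π!·Σ² = 1/462  (sign +1)
combine: 4πI² = 405·20/693·1/462 = 150/5929
take √, sign -1: I = -0.04486937

-0.044869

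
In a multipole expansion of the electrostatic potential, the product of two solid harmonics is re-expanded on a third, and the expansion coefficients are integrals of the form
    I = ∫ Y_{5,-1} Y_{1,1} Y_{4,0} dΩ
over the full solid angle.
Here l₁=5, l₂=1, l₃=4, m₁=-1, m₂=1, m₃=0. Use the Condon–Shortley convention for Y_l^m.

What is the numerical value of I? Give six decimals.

m-sum 0 ✓  L=10 even ✓  4≤4≤6 ✓
Π(2lᵢ+1) = 11×3×9 = 297
triangle coeff Δ(5,1,4) = 1/495
Σ_t [1,1]: t=1:−1/576 = -1/576
(3j)²=5/99 [(5 1 4; 0 0 0)], sign=-1
Σ_t [2,2]: t=2:+1/1152 = 1/1152
(3j)²=1/33 [(5 1 4; -1 1 0)], sign=+1
⇒ 4πI² = 5/11
I = (-1)√(5/11/(4π)) = -0.19018827

-0.190188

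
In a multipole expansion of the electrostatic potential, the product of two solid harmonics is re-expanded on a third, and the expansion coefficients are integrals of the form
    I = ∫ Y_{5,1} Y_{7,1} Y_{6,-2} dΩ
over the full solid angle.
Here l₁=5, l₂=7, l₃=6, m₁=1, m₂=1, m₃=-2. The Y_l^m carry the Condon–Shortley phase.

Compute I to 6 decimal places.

0.103809

Checks pass: Σm=0; 18 even; l₃=6∈[2,12].
(2·5+1)(2·7+1)(2·6+1) = 2145
Δ: 6! 4! 8! / 19! → 1/174594420
sum: t=1:−1/4147200 t=2:+1/207360 t=3:−1/82944 t=4:+1/207360 t=5:−1/4147200 = -1/345600
3j²(5 7 6; 0 0 0) = Δ·Π!·Σ² = 420/46189  (sign -1)
sum: t=0:+1/696729600 t=1:−1/3628800 t=2:+1/276480 t=3:−1/155520 t=4:+1/663552 = -367/232243200
3j²(5 7 6; 1 1 -2) = Δ·Π!·Σ² = 134689/19399380  (sign -1)
combine: 4πI² = 2145·420/46189·134689/19399380 = 2020335/14919047
take √, sign +1: I = 0.10380929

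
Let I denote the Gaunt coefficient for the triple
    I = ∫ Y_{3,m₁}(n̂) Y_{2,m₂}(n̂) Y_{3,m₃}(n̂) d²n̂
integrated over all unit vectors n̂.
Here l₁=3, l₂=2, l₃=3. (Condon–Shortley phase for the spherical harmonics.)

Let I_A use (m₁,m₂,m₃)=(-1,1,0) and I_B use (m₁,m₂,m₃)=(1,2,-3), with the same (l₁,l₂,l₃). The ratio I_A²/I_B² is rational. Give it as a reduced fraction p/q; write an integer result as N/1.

Shared (l₁,l₂,l₃)=(3,2,3): N and (l;000)² cancel in I_A²/I_B².
A: Δ = 2!·4!·2!/9! = 1/3780; Racah Σ t=1..2: t=1:−1/12 t=2:+1/8 = 1/24; ⇒ 3j(3 2 3; -1 1 0)² = 1/210, sgn -1
B: Δ = 2!·4!·2!/9! = 1/3780; Racah Σ t=2..2: t=2:+1/96 = 1/96; ⇒ 3j(3 2 3; 1 2 -3)² = 1/42, sgn +1
I_A²/I_B² = (1/210)/(1/42) = 1/5

1/5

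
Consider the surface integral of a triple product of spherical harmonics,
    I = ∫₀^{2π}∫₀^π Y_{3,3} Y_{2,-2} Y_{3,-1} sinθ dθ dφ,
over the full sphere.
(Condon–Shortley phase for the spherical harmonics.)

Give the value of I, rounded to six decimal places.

0.132981

Checks pass: Σm=0; 8 even; l₃=3∈[1,5].
(2·3+1)(2·2+1)(2·3+1) = 245
Δ: 2! 4! 2! / 9! → 1/3780
sum: t=0:+1/24 t=1:−1/4 t=2:+1/24 = -1/6
3j²(3 2 3; 0 0 0) = Δ·Π!·Σ² = 4/105  (sign +1)
sum: t=0:+1/96 = 1/96
3j²(3 2 3; 3 -2 -1) = Δ·Π!·Σ² = 1/42  (sign +1)
combine: 4πI² = 245·4/105·1/42 = 2/9
take √, sign +1: I = 0.13298076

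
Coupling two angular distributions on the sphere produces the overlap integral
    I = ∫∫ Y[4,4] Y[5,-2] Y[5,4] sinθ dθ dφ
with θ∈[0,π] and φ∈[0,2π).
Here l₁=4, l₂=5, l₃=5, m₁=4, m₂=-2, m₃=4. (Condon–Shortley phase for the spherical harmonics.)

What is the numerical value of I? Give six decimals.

m-sum = 4 − 2 + 4 = 6 ≠ 0 ⇒ I = 0

0.000000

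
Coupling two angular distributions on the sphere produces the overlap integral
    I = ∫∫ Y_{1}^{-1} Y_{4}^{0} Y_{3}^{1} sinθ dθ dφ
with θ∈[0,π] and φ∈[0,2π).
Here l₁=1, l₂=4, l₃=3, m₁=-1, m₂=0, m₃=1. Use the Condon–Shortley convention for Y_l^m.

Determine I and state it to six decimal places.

Rules hold: Σm=0, L=8 even, 3≤3≤5.
N = 3·9·7 = 189
Δ = 2!·0!·6!/9! = 1/252
Racah Σ t=1..1: t=1:−1/36 = -1/36
⇒ 3j(1 4 3; 0 0 0)² = 4/63, sgn +1
Racah Σ t=2..2: t=2:+1/96 = 1/96
⇒ 3j(1 4 3; -1 0 1)² = 1/42, sgn +1
4πI² = N·(3j₀)²·(3jₘ)² = 2/7
I = +1·√(0.285714/4π) = 0.15078601

0.150786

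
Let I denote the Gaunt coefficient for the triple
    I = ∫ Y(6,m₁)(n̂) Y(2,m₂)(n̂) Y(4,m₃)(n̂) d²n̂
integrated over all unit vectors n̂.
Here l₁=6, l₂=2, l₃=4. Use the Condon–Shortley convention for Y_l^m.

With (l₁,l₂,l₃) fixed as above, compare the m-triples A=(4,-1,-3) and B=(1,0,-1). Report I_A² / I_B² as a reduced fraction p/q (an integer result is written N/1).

8/7

l's match ⇒ only the (l;m) 3-j factors differ between A and B.
A: triangle coeff Δ(6,2,4) = 1/6435; Σ_t [1,1]: t=1:−1/30240 = -1/30240; (3j)²=16/429 [(6 2 4; 4 -1 -3)], sign=+1
B: triangle coeff Δ(6,2,4) = 1/6435; Σ_t [2,2]: t=2:+1/2880 = 1/2880; (3j)²=14/429 [(6 2 4; 1 0 -1)], sign=-1
I_A²/I_B² = (16/429)/(14/429) = 8/7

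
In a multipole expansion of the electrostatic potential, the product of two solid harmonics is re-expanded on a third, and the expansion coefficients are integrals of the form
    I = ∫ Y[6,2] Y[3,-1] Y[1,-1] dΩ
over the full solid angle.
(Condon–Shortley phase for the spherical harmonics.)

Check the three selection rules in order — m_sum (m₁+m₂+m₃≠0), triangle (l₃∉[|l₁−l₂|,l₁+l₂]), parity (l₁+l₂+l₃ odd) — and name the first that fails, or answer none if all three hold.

Σmᵢ = 0  ✓
l₃∈[|l₁−l₂|,l₁+l₂]=[3,9], have l₃=1  ✗
Σlᵢ = 10 ⇒ even

triangle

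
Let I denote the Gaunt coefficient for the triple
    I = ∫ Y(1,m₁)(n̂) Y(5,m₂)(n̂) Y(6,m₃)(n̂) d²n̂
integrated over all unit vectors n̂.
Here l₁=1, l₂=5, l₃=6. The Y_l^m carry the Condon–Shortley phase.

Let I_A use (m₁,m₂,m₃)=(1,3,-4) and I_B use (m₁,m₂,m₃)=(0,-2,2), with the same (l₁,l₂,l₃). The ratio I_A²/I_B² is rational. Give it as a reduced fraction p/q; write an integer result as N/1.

45/32

Shared (l₁,l₂,l₃)=(1,5,6): N and (l;000)² cancel in I_A²/I_B².
A: Δ = 0!·2!·10!/13! = 1/858; Racah Σ t=0..0: t=0:+1/161280 = 1/161280; ⇒ 3j(1 5 6; 1 3 -4)² = 15/286, sgn +1
B: Δ = 0!·2!·10!/13! = 1/858; Racah Σ t=0..0: t=0:+1/30240 = 1/30240; ⇒ 3j(1 5 6; 0 -2 2)² = 16/429, sgn +1
I_A²/I_B² = (15/286)/(16/429) = 45/32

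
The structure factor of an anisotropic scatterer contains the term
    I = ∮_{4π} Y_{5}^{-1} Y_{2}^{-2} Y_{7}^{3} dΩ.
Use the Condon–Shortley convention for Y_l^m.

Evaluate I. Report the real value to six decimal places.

-0.164220

m-sum 0 ✓  L=14 even ✓  3≤7≤7 ✓
Π(2lᵢ+1) = 11×5×15 = 825
triangle coeff Δ(5,2,7) = 1/15015
Σ_t [0,0]: t=0:+1/57600 = 1/57600
(3j)²=21/715 [(5 2 7; 0 0 0)], sign=-1
Σ_t [0,0]: t=0:+1/414720 = 1/414720
(3j)²=2/143 [(5 2 7; -1 -2 3)], sign=+1
⇒ 4πI² = 630/1859
I = (-1)√(630/1859/(4π)) = -0.16421985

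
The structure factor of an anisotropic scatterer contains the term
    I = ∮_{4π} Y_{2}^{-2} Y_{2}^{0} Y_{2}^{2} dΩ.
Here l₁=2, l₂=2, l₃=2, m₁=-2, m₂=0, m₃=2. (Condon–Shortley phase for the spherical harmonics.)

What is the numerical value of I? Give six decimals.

Rules hold: Σm=0, L=6 even, 0≤2≤4.
N = 5·5·5 = 125
Δ = 2!·2!·2!/7! = 1/630
Racah Σ t=0..2: t=0:+1/8 t=1:−1/1 t=2:+1/8 = -3/4
⇒ 3j(2 2 2; 0 0 0)² = 2/35, sgn -1
Racah Σ t=2..2: t=2:+1/8 = 1/8
⇒ 3j(2 2 2; -2 0 2)² = 2/35, sgn +1
4πI² = N·(3j₀)²·(3jₘ)² = 20/49
I = -1·√(0.408163/4π) = -0.18022375

-0.180224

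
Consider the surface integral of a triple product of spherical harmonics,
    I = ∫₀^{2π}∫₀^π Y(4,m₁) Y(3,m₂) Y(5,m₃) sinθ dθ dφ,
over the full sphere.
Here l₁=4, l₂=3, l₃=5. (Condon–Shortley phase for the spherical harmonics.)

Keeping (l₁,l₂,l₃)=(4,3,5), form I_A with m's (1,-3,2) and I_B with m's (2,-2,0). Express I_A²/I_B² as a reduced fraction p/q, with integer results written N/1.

Same 4,3,5: normalisation and zero-m 3j drop out of the ratio.
A: Δ: 2! 6! 4! / 13! → 1/180180; sum: t=0:+1/1728 = 1/1728; 3j²(4 3 5; 1 -3 2) = Δ·Π!·Σ² = 25/858  (sign -1)
B: Δ: 2! 6! 4! / 13! → 1/180180; sum: t=0:+1/576 t=1:−1/2880 = 1/720; 3j²(4 3 5; 2 -2 0) = Δ·Π!·Σ² = 80/3003  (sign -1)
I_A²/I_B² = (25/858)/(80/3003) = 35/32

35/32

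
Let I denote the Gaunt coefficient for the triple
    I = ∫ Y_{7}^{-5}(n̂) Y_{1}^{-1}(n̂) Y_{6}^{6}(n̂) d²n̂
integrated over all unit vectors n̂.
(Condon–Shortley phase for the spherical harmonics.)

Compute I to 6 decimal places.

Rules hold: Σm=0, L=14 even, 6≤6≤8.
N = 15·3·13 = 585
Δ = 2!·12!·0!/15! = 1/1365
Racah Σ t=1..1: t=1:−1/518400 = -1/518400
⇒ 3j(7 1 6; 0 0 0)² = 7/195, sgn -1
Racah Σ t=0..0: t=0:+1/958003200 = 1/958003200
⇒ 3j(7 1 6; -5 -1 6)² = 1/1365, sgn +1
4πI² = N·(3j₀)²·(3jₘ)² = 1/65
I = -1·√(0.0153846/4π) = -0.03498955

-0.034990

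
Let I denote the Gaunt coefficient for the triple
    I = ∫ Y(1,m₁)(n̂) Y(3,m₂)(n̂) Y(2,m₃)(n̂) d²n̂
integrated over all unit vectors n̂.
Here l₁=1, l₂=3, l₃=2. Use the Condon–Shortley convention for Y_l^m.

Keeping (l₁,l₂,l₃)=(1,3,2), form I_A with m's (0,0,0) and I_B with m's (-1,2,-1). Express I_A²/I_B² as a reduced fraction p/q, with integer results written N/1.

9/10

Same 1,3,2: normalisation and zero-m 3j drop out of the ratio.
A: Δ: 2! 0! 4! / 7! → 1/105; sum: t=1:−1/4 = -1/4; 3j²(1 3 2; 0 0 0) = Δ·Π!·Σ² = 3/35  (sign -1)
B: Δ: 2! 0! 4! / 7! → 1/105; sum: t=2:+1/12 = 1/12; 3j²(1 3 2; -1 2 -1) = Δ·Π!·Σ² = 2/21  (sign -1)
I_A²/I_B² = (3/35)/(2/21) = 9/10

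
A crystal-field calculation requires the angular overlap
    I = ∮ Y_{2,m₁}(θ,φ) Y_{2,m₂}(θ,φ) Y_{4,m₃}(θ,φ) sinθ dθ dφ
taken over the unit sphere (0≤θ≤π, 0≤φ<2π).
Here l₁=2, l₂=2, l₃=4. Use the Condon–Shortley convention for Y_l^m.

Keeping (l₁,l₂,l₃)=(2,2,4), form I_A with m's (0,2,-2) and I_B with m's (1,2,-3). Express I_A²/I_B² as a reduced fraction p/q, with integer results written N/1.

3/7

Same 2,2,4: normalisation and zero-m 3j drop out of the ratio.
A: Δ: 0! 4! 4! / 9! → 1/630; sum: t=0:+1/96 = 1/96; 3j²(2 2 4; 0 2 -2) = Δ·Π!·Σ² = 1/42  (sign +1)
B: Δ: 0! 4! 4! / 9! → 1/630; sum: t=0:+1/144 = 1/144; 3j²(2 2 4; 1 2 -3) = Δ·Π!·Σ² = 1/18  (sign -1)
I_A²/I_B² = (1/42)/(1/18) = 3/7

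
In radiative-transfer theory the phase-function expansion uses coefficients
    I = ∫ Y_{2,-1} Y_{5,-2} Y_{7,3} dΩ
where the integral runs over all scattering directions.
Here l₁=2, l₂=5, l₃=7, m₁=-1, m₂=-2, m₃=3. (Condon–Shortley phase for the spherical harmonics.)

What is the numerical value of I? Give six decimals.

-0.248277

Rules hold: Σm=0, L=14 even, 3≤7≤7.
N = 5·11·15 = 825
Δ = 0!·4!·10!/15! = 1/15015
Racah Σ t=0..0: t=0:+1/57600 = 1/57600
⇒ 3j(2 5 7; 0 0 0)² = 21/715, sgn -1
Racah Σ t=0..0: t=0:+1/181440 = 1/181440
⇒ 3j(2 5 7; -1 -2 3)² = 32/1001, sgn +1
4πI² = N·(3j₀)²·(3jₘ)² = 1440/1859
I = -1·√(0.77461/4π) = -0.24827707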